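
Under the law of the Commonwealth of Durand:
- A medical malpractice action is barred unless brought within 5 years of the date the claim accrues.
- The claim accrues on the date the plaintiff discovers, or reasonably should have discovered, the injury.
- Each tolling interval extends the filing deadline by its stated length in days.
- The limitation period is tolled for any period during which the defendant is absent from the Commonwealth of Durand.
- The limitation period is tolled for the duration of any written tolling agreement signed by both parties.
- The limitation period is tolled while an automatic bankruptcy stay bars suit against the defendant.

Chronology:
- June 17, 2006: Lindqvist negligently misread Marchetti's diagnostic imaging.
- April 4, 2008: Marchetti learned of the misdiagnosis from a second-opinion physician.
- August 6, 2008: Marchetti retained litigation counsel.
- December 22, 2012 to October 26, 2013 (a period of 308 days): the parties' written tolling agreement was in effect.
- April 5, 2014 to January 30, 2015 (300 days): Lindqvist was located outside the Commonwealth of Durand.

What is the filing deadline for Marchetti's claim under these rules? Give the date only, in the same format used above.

Under the discovery rule, the claim accrued on April 4, 2008, when Marchetti discovered the injury — not on the June 17, 2006 date of the underlying act.
The untolled deadline — 5 years after April 4, 2008 — is April 4, 2013.
Because the written tolling agreement ran from December 22, 2012 to October 26, 2013, the deadline is extended by 308 days to February 6, 2014.
The defendant's absence from the jurisdiction starting April 5, 2014 came too late — the period had run on February 6, 2014 — and so does not extend the deadline.
The other events in the timeline have no effect on the limitation period under the stated rules.

February 6, 2014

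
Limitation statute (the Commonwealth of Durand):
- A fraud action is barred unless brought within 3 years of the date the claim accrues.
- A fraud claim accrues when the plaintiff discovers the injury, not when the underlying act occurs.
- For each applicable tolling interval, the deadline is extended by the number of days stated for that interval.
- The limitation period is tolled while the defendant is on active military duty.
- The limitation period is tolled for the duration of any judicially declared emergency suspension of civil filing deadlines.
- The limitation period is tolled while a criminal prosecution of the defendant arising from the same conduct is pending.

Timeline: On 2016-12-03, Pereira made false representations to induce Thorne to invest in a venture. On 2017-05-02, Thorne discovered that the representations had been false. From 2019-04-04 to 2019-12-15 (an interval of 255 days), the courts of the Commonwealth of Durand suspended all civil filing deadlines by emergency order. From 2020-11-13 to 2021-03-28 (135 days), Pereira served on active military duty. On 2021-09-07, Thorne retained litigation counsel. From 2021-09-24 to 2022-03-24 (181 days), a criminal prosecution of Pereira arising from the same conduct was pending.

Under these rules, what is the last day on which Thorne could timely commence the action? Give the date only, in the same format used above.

The claim did not accrue until Thorne discovered the injury on 2017-05-02; the 2016-12-03 act date does not start the clock under the stated rule.
The untolled deadline — 3 years after 2017-05-02 — is 2020-05-02.
Because the emergency suspension of filing deadlines ran from 2019-04-04 to 2019-12-15, the deadline is extended by 255 days to 2021-01-12.
Because the defendant's active military service ran from 2020-11-13 to 2021-03-28, the deadline is extended by 135 days to 2021-05-27.
By the time the pending criminal prosecution began on 2021-09-24, the limitation period had already expired on 2021-05-27; that interval cannot revive it.
The other events in the timeline have no effect on the limitation period under the stated rules.

2021-05-27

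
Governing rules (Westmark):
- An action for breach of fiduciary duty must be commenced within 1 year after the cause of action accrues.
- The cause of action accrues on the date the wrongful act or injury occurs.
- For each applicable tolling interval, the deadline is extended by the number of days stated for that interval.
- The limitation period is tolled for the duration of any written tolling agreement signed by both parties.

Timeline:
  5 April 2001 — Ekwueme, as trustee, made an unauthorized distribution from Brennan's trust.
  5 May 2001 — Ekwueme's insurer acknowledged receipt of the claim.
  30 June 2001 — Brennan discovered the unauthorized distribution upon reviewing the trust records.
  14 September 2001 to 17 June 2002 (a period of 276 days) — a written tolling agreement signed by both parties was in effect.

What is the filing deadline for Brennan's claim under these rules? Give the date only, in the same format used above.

Accrual is governed by the date of the act, so the period began to run on 5 April 2001; the later discovery on 30 June 2001 is irrelevant under the stated rule.
The untolled deadline — 1 year after 5 April 2001 — is 5 April 2002.
The written tolling agreement from 14 September 2001 to 17 June 2002 tolled the period for 276 days, extending the deadline to 6 January 2003.
Nothing else in the chronology tolls or restarts the period.

6 January 2003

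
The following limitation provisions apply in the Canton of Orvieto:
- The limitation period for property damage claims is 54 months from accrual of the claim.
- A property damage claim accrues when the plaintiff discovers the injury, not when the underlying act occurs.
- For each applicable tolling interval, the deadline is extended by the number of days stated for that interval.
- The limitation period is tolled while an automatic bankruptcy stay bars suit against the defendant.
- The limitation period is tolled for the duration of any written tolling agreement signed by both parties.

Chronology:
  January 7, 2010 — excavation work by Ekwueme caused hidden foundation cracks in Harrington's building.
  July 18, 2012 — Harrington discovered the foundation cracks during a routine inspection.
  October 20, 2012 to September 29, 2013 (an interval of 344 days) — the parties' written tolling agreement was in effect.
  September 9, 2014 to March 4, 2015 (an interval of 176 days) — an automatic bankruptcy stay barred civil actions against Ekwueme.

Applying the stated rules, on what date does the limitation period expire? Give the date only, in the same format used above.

The claim did not accrue until Harrington discovered the injury on July 18, 2012; the January 7, 2010 act date does not start the clock under the stated rule.
The untolled deadline — 54 months after July 18, 2012 — is January 18, 2017.
The period was tolled for 344 days by the written tolling agreement (October 20, 2012 to September 29, 2013), pushing the deadline to December 28, 2017.
Because the automatic bankruptcy stay ran from September 9, 2014 to March 4, 2015, the deadline is extended by 176 days to June 22, 2018.

June 22, 2018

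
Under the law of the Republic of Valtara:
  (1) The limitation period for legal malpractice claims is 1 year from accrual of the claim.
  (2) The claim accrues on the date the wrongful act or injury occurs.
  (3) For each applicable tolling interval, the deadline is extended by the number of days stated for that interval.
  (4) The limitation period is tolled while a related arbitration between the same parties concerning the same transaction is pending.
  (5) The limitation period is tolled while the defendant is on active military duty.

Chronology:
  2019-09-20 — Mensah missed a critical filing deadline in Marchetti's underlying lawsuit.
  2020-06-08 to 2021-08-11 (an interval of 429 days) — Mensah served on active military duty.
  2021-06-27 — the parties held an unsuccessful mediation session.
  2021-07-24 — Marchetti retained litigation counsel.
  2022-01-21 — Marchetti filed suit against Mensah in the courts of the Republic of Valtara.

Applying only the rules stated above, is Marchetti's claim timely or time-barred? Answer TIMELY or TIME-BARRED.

The claim accrued on 2019-09-20, the date of the act.
1 year from 2019-09-20 is 2020-09-20.
Because the defendant's active military service ran from 2020-06-08 to 2021-08-11, the deadline is extended by 429 days to 2021-11-23.
Nothing else in the chronology tolls or restarts the period.
Marchetti filed on 2022-01-21, after the 2021-11-23 deadline, so the action is time-barred.

TIME-BARRED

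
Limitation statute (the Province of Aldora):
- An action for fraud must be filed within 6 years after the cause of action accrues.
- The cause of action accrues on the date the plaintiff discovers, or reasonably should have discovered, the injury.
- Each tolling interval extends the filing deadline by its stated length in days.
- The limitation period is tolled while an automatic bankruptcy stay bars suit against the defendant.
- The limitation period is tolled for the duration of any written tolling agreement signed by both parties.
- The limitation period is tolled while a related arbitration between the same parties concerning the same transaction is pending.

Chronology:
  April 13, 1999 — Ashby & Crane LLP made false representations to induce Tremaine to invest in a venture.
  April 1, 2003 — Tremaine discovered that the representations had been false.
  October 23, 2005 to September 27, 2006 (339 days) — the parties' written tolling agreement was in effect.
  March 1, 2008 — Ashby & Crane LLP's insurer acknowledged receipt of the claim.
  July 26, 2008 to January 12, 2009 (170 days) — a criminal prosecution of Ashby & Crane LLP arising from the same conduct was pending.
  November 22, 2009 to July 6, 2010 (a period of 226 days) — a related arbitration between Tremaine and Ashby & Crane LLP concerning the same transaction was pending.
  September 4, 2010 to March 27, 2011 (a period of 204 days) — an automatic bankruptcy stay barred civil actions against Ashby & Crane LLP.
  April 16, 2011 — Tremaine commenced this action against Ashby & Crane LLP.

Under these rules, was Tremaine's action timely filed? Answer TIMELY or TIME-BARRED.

The claim did not accrue until Tremaine discovered the injury on April 1, 2003; the April 13, 1999 act date does not start the clock under the stated rule.
6 years from April 1, 2003 is April 1, 2009.
Because the written tolling agreement ran from October 23, 2005 to September 27, 2006, the deadline is extended by 339 days to March 6, 2010.
The pending related arbitration from November 22, 2009 to July 6, 2010 tolled the period for 226 days, extending the deadline to October 18, 2010.
The period was tolled for 204 days by the automatic bankruptcy stay (September 4, 2010 to March 27, 2011), pushing the deadline to May 10, 2011.
The pending criminal prosecution from July 26, 2008 to January 12, 2009 does not toll the period, because no stated rule makes a criminal prosecution a tolling event.
Nothing else in the chronology tolls or restarts the period.
Filing on April 16, 2011 beat the May 10, 2011 deadline — the action is timely.

TIMELY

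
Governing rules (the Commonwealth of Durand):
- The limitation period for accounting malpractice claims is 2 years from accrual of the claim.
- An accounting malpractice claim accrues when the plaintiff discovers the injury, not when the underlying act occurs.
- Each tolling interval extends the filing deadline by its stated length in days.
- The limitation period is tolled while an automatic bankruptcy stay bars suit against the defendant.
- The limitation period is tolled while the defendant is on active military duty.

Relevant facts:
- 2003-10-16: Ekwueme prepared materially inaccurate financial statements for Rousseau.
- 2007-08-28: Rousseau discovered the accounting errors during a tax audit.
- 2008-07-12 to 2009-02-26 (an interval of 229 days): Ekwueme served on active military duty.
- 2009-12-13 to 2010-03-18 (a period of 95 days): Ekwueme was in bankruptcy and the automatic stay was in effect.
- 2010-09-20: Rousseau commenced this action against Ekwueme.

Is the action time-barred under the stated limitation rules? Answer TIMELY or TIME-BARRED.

TIME-BARRED

The claim did not accrue until Rousseau discovered the injury on 2007-08-28; the 2003-10-16 act date does not start the clock under the stated rule.
The untolled deadline — 2 years after 2007-08-28 — is 2009-08-28.
The period was tolled for 229 days by the defendant's active military service (2008-07-12 to 2009-02-26), pushing the deadline to 2010-04-14.
Because the automatic bankruptcy stay ran from 2009-12-13 to 2010-03-18, the deadline is extended by 95 days to 2010-07-18.
Rousseau filed on 2010-09-20, after the 2010-07-18 deadline, so the action is time-barred.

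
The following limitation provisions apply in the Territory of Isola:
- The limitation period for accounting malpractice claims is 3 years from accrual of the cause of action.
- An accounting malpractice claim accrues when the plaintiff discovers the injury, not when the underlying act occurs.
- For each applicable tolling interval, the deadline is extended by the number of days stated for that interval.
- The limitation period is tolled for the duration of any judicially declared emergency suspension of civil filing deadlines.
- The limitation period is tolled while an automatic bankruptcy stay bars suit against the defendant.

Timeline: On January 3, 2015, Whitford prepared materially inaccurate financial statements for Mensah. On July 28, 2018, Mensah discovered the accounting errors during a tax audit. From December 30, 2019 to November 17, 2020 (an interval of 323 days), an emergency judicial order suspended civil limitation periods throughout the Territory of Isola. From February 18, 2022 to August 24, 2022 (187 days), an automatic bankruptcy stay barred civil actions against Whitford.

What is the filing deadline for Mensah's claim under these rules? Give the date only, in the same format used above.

December 20, 2022

The claim did not accrue until Mensah discovered the injury on July 28, 2018; the January 3, 2015 act date does not start the clock under the stated rule.
Adding the 3 years base period to July 28, 2018 gives a deadline of July 28, 2021, before any tolling.
The period was tolled for 323 days by the emergency suspension of filing deadlines (December 30, 2019 to November 17, 2020), pushing the deadline to June 16, 2022.
Because the automatic bankruptcy stay ran from February 18, 2022 to August 24, 2022, the deadline is extended by 187 days to December 20, 2022.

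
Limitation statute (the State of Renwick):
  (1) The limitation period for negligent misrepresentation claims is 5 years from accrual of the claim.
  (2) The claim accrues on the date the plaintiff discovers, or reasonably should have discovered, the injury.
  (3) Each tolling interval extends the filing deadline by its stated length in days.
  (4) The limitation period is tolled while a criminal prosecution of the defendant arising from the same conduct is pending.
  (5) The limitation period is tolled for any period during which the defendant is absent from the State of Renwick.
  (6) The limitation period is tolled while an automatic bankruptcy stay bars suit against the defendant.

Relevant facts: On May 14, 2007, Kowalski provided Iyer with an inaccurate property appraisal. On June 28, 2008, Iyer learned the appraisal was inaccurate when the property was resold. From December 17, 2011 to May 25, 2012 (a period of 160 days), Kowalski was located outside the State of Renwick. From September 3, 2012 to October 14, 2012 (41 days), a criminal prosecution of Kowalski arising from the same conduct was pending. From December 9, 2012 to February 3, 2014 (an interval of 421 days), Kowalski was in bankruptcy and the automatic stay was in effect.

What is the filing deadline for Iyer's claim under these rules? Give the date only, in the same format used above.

March 12, 2015

The claim did not accrue until Iyer discovered the injury on June 28, 2008; the May 14, 2007 act date does not start the clock under the stated rule.
The untolled deadline — 5 years after June 28, 2008 — is June 28, 2013.
Because the defendant's absence from the jurisdiction ran from December 17, 2011 to May 25, 2012, the deadline is extended by 160 days to December 5, 2013.
Because the pending criminal prosecution ran from September 3, 2012 to October 14, 2012, the deadline is extended by 41 days to January 15, 2014.
The period was tolled for 421 days by the automatic bankruptcy stay (December 9, 2012 to February 3, 2014), pushing the deadline to March 12, 2015.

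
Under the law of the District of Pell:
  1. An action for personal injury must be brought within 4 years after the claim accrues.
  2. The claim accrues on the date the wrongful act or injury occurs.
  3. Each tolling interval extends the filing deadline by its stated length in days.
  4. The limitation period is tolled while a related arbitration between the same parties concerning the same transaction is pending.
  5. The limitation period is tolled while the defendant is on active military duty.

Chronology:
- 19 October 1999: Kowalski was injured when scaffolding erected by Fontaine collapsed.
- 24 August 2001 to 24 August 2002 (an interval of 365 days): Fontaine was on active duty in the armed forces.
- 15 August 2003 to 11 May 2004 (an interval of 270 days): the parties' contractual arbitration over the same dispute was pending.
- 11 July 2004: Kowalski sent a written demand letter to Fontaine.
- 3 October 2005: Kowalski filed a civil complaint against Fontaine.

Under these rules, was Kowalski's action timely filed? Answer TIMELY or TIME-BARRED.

The claim accrued on 19 October 1999, the date of the act.
Adding the 4 years base period to 19 October 1999 gives a deadline of 19 October 2003, before any tolling.
Because the defendant's active military service ran from 24 August 2001 to 24 August 2002, the deadline is extended by 365 days to 18 October 2004.
The pending related arbitration from 15 August 2003 to 11 May 2004 tolled the period for 270 days, extending the deadline to 15 July 2005.
Nothing else in the chronology tolls or restarts the period.
Filing on 3 October 2005 missed the 15 July 2005 deadline — the action is time-barred.

TIME-BARRED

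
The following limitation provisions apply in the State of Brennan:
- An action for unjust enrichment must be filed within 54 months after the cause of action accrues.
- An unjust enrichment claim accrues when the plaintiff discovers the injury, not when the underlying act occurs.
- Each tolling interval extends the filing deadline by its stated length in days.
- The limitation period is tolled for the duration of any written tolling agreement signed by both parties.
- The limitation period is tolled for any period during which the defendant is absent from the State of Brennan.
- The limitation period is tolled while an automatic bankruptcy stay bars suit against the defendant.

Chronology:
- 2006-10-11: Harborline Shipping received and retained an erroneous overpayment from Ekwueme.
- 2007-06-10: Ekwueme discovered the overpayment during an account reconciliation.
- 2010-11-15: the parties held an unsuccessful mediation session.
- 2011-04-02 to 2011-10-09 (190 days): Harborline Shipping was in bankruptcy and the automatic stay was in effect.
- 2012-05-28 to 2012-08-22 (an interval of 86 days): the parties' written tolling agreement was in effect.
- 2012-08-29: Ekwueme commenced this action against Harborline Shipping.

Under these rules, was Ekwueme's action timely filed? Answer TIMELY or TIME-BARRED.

TIMELY

Accrual is tied to discovery, so the period began on 2007-06-10 rather than on 2006-10-11 when the act occurred.
The untolled deadline — 54 months after 2007-06-10 — is 2011-12-10.
Because the automatic bankruptcy stay ran from 2011-04-02 to 2011-10-09, the deadline is extended by 190 days to 2012-06-17.
The period was tolled for 86 days by the written tolling agreement (2012-05-28 to 2012-08-22), pushing the deadline to 2012-09-11.
None of the other events listed affects the running of the period under the stated rules.
Filing on 2012-08-29 beat the 2012-09-11 deadline — the action is timely.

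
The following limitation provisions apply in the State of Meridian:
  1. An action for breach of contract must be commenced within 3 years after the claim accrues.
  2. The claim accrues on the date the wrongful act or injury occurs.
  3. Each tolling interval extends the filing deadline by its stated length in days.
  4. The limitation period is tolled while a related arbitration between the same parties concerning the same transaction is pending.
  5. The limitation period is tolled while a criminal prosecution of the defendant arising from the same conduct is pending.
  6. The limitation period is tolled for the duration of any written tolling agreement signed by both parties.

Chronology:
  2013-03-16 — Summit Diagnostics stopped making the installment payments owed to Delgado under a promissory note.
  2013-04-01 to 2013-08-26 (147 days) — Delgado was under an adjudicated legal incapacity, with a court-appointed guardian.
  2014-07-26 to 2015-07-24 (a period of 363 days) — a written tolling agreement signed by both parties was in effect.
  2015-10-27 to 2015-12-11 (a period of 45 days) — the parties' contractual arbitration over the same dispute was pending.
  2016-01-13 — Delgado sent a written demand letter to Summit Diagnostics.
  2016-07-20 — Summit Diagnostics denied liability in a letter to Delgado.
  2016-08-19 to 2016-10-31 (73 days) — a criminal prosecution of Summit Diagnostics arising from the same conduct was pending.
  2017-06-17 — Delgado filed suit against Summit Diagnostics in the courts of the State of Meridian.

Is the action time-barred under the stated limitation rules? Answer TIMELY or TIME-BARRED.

The claim accrued on 2013-03-16, the date of the act.
The untolled deadline — 3 years after 2013-03-16 — is 2016-03-16.
Because the written tolling agreement ran from 2014-07-26 to 2015-07-24, the deadline is extended by 363 days to 2017-03-14.
The period was tolled for 45 days by the pending related arbitration (2015-10-27 to 2015-12-11), pushing the deadline to 2017-04-28.
The period was tolled for 73 days by the pending criminal prosecution (2016-08-19 to 2016-10-31), pushing the deadline to 2017-07-10.
The plaintiff's legal incapacity from 2013-04-01 to 2013-08-26 does not toll the period, because no stated rule makes the plaintiff's incapacity a tolling event.
The other events in the timeline have no effect on the limitation period under the stated rules.
Filing on 2017-06-17 beat the 2017-07-10 deadline — the action is timely.

TIMELY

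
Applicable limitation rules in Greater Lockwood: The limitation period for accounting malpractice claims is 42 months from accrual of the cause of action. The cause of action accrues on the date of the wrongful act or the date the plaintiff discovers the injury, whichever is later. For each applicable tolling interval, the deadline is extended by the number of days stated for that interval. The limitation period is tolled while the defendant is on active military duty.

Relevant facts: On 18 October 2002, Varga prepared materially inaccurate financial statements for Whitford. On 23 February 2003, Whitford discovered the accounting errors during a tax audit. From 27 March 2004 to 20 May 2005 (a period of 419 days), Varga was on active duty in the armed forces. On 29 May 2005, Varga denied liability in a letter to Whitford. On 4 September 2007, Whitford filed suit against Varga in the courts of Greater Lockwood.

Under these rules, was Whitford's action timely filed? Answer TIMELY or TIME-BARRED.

The claim accrued on 23 February 2003 — the later of the 18 October 2002 act and the 23 February 2003 discovery.
42 months from 23 February 2003 is 23 August 2006.
The defendant's active military service from 27 March 2004 to 20 May 2005 tolled the period for 419 days, extending the deadline to 16 October 2007.
None of the other events listed affects the running of the period under the stated rules.
Whitford filed on 4 September 2007, before the 16 October 2007 deadline, so the action is timely.

TIMELY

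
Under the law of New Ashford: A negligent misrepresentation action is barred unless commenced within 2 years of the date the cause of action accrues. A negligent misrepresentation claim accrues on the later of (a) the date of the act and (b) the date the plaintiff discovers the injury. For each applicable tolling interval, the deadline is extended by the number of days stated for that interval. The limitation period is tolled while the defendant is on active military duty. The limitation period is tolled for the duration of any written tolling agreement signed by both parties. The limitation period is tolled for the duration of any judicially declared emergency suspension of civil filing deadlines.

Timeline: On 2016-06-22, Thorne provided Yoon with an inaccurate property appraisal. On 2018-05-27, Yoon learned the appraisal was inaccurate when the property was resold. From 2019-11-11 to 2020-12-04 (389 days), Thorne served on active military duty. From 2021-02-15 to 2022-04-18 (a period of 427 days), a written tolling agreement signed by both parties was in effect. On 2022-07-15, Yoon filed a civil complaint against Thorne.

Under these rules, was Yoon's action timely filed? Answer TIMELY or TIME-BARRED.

Because discovery on 2018-05-27 post-dates the 2016-06-22 act, accrual under the later-of rule falls on 2018-05-27.
The untolled deadline — 2 years after 2018-05-27 — is 2020-05-27.
Because the defendant's active military service ran from 2019-11-11 to 2020-12-04, the deadline is extended by 389 days to 2021-06-20.
The period was tolled for 427 days by the written tolling agreement (2021-02-15 to 2022-04-18), pushing the deadline to 2022-08-21.
Filing on 2022-07-15 beat the 2022-08-21 deadline — the action is timely.

TIMELY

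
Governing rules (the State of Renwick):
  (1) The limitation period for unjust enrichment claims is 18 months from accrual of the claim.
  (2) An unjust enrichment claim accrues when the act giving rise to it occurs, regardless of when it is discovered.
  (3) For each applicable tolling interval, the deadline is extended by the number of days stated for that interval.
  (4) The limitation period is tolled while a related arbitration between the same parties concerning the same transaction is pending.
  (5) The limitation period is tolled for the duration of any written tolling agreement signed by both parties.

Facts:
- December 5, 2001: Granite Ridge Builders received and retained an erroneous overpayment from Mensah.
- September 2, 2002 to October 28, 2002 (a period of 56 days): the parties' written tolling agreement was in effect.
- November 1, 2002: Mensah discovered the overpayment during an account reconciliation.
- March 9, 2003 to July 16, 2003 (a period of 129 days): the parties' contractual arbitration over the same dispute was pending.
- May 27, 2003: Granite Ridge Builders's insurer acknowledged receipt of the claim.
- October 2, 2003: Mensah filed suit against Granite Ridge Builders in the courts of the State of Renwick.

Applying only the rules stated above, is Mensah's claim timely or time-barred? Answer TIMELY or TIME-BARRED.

TIMELY

Accrual is governed by the date of the act, so the period began to run on December 5, 2001; the later discovery on November 1, 2002 is irrelevant under the stated rule.
The untolled deadline — 18 months after December 5, 2001 — is June 5, 2003.
The period was tolled for 56 days by the written tolling agreement (September 2, 2002 to October 28, 2002), pushing the deadline to July 31, 2003.
Because the pending related arbitration ran from March 9, 2003 to July 16, 2003, the deadline is extended by 129 days to December 7, 2003.
None of the other events listed affects the running of the period under the stated rules.
The October 2, 2003 filing precedes the December 7, 2003 deadline; the claim is timely.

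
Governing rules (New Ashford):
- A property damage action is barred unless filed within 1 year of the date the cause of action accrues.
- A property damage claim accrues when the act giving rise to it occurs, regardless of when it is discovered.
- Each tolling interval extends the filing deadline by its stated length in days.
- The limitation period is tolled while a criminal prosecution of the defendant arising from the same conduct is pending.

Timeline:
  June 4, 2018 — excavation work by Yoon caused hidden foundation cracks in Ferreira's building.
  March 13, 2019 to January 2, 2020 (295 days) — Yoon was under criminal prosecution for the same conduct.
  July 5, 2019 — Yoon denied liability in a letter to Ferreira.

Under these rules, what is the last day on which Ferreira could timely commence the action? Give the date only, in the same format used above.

March 25, 2020

The cause of action accrued on June 4, 2018, the date of the act.
1 year from June 4, 2018 is June 4, 2019.
The pending criminal prosecution from March 13, 2019 to January 2, 2020 tolled the period for 295 days, extending the deadline to March 25, 2020.
None of the other events listed affects the running of the period under the stated rules.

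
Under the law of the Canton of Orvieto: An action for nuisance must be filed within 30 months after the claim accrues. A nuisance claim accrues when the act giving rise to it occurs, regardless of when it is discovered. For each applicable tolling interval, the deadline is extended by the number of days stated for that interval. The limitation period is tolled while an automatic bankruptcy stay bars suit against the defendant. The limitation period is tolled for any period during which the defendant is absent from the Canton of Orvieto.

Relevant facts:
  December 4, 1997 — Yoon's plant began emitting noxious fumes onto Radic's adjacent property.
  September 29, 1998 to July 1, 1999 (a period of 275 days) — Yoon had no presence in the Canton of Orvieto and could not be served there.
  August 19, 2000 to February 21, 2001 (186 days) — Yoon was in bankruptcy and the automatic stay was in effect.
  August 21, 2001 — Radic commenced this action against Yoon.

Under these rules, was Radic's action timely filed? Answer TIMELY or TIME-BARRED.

The claim accrued on December 4, 1997, when the wrongful act occurred.
Adding the 30 months base period to December 4, 1997 gives a deadline of June 4, 2000, before any tolling.
Because the defendant's absence from the jurisdiction ran from September 29, 1998 to July 1, 1999, the deadline is extended by 275 days to March 6, 2001.
The period was tolled for 186 days by the automatic bankruptcy stay (August 19, 2000 to February 21, 2001), pushing the deadline to September 8, 2001.
The August 21, 2001 filing precedes the September 8, 2001 deadline; the claim is timely.

TIMELY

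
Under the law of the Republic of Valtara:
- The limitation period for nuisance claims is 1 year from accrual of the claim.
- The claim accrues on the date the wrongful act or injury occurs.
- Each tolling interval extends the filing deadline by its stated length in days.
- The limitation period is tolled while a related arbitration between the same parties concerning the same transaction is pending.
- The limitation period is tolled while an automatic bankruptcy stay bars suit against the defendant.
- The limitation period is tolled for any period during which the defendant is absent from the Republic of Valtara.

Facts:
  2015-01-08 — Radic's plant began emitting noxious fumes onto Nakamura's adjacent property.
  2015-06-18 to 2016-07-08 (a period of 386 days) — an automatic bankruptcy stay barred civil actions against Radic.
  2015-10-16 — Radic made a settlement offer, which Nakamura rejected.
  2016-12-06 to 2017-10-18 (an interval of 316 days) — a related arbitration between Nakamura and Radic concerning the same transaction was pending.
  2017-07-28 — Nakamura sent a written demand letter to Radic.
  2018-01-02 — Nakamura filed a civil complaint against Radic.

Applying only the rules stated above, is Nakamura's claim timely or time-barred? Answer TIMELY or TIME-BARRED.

TIME-BARRED

The claim accrued on 2015-01-08, the date of the act.
The untolled deadline — 1 year after 2015-01-08 — is 2016-01-08.
The period was tolled for 386 days by the automatic bankruptcy stay (2015-06-18 to 2016-07-08), pushing the deadline to 2017-01-28.
The period was tolled for 316 days by the pending related arbitration (2016-12-06 to 2017-10-18), pushing the deadline to 2017-12-10.
The other events in the timeline have no effect on the limitation period under the stated rules.
Nakamura filed on 2018-01-02, after the 2017-12-10 deadline, so the action is time-barred.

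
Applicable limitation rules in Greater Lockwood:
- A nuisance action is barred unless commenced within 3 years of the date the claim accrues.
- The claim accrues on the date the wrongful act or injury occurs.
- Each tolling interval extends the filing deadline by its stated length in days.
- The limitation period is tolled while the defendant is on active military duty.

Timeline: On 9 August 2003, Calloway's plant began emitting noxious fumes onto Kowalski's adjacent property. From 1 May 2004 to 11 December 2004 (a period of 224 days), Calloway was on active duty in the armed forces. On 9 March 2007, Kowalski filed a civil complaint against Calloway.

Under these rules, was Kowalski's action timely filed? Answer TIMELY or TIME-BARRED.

The claim accrued on 9 August 2003, when the wrongful act occurred.
3 years from 9 August 2003 is 9 August 2006.
The defendant's active military service from 1 May 2004 to 11 December 2004 tolled the period for 224 days, extending the deadline to 21 March 2007.
Kowalski filed on 9 March 2007, before the 21 March 2007 deadline, so the action is timely.

TIMELY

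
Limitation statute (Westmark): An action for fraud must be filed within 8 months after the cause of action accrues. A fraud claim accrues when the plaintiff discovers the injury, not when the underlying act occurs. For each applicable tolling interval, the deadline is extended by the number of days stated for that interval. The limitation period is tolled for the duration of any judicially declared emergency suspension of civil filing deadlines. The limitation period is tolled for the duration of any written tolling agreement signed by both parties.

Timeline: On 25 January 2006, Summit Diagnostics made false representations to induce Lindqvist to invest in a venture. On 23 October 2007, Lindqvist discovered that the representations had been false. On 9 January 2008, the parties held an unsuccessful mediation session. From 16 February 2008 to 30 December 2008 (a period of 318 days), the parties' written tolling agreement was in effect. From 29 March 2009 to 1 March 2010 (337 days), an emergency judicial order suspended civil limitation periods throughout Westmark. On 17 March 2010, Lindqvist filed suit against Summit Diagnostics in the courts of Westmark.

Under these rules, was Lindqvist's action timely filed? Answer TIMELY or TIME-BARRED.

Accrual is tied to discovery, so the period began on 23 October 2007 rather than on 25 January 2006 when the act occurred.
8 months from 23 October 2007 is 23 June 2008.
The written tolling agreement from 16 February 2008 to 30 December 2008 tolled the period for 318 days, extending the deadline to 7 May 2009.
Because the emergency suspension of filing deadlines ran from 29 March 2009 to 1 March 2010, the deadline is extended by 337 days to 9 April 2010.
Nothing else in the chronology tolls or restarts the period.
The 17 March 2010 filing precedes the 9 April 2010 deadline; the claim is timely.

TIMELY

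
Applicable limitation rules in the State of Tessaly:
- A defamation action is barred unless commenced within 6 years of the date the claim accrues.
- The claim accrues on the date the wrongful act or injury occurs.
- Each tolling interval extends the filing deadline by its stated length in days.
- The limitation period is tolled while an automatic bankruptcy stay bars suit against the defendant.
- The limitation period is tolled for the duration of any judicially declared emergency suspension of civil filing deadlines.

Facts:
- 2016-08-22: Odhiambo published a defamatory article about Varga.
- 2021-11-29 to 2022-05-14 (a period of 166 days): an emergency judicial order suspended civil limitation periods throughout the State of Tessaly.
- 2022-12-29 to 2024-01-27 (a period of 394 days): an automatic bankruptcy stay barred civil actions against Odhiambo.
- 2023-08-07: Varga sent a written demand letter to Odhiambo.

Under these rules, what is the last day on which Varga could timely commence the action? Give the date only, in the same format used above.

The claim accrued on 2016-08-22, when the wrongful act occurred.
Adding the 6 years base period to 2016-08-22 gives a deadline of 2022-08-22, before any tolling.
The emergency suspension of filing deadlines from 2021-11-29 to 2022-05-14 tolled the period for 166 days, extending the deadline to 2023-02-04.
The period was tolled for 394 days by the automatic bankruptcy stay (2022-12-29 to 2024-01-27), pushing the deadline to 2024-03-04.
Nothing else in the chronology tolls or restarts the period.

2024-03-04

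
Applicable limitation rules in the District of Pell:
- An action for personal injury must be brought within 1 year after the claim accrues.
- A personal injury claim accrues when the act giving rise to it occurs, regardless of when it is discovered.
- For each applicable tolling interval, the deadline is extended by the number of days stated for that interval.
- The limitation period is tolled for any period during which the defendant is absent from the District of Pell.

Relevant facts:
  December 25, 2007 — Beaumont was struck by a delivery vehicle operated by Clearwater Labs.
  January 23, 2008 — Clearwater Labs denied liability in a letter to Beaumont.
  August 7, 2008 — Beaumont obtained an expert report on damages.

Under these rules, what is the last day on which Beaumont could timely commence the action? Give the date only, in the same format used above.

December 25, 2008

The claim accrued on December 25, 2007, when the wrongful act occurred.
Adding the 1 year base period to December 25, 2007 gives a deadline of December 25, 2008, before any tolling.
The other events in the timeline have no effect on the limitation period under the stated rules.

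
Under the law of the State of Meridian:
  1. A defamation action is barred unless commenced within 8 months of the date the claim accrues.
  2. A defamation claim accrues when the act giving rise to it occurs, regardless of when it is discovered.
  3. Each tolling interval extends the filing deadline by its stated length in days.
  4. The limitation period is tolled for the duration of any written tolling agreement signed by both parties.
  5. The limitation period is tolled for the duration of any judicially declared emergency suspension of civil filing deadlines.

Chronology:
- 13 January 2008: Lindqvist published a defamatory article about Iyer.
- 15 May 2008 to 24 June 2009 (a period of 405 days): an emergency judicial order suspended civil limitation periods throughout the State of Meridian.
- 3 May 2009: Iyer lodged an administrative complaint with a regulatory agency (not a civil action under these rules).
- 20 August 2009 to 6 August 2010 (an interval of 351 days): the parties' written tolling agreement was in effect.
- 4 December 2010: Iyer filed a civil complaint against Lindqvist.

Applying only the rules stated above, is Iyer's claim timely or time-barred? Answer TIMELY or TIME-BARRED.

TIME-BARRED

The claim accrued on 13 January 2008, the date of the act.
8 months from 13 January 2008 is 13 September 2008.
Because the emergency suspension of filing deadlines ran from 15 May 2008 to 24 June 2009, the deadline is extended by 405 days to 23 October 2009.
Because the written tolling agreement ran from 20 August 2009 to 6 August 2010, the deadline is extended by 351 days to 9 October 2010.
The other events in the timeline have no effect on the limitation period under the stated rules.
Filing on 4 December 2010 missed the 9 October 2010 deadline — the action is time-barred.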